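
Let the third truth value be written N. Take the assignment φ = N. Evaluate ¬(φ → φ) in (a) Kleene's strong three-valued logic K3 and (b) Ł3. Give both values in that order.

In Kleene's strong three-valued logic K3: φ → φ = N → N = N  [¬N ∨ N]
¬(φ → φ) = ¬N = N
In Ł3: φ → φ = N → N = T  [min(1, 1−½+½)]
¬(φ → φ) = ¬T = F
They differ because Kleene's strong three-valued logic K3 and Ł3 treat N differently under implication.

N; F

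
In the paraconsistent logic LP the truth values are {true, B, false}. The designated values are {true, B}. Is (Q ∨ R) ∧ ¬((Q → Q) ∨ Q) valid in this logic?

No

Countermodel: Q=true, R=true gives false, which is not designated.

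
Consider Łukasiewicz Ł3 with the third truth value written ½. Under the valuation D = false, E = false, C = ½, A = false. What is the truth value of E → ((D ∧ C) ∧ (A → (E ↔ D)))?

true

D ∧ C = false ∧ ½ = false
E ↔ D = false ↔ false = true
A → (E ↔ D) = false → true = true
(D ∧ C) ∧ (A → (E ↔ D)) = false ∧ true = false
E → ((D ∧ C) ∧ (A → (E ↔ D))) = false → false = true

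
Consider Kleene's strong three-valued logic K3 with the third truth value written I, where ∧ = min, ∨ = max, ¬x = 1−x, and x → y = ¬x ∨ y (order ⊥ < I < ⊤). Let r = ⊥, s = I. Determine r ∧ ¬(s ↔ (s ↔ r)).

⊥

s ↔ r = I ↔ ⊥ = I
s ↔ (s ↔ r) = I ↔ I = I
¬(s ↔ (s ↔ r)) = ¬I = I
r ∧ ¬(s ↔ (s ↔ r)) = ⊥ ∧ I = ⊥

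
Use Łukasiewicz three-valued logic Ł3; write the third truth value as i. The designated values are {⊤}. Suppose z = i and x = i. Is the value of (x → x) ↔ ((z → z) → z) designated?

x → x = i → i = ⊤  [min(1, 1−½+½)]
z → z = i → i = ⊤
(z → z) → z = ⊤ → i = i
(x → x) ↔ ((z → z) → z) = ⊤ ↔ i = i
i ∉ {⊤}.

No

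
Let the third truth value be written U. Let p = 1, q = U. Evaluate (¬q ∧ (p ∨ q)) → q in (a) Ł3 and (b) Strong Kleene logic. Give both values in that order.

In Ł3: ¬q = ¬U = U
p ∨ q = 1 ∨ U = 1
¬q ∧ (p ∨ q) = U ∧ 1 = U
(¬q ∧ (p ∨ q)) → q = U → U = 1  [min(1, 1−½+½)]
In Strong Kleene logic: ¬q = ¬U = U
p ∨ q = 1 ∨ U = 1
¬q ∧ (p ∨ q) = U ∧ 1 = U
(¬q ∧ (p ∨ q)) → q = U → U = U
They differ because Ł3 and Strong Kleene logic treat U differently under implication.

1; U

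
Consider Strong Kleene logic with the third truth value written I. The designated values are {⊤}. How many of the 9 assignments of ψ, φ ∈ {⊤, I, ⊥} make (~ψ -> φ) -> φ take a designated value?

4

Designated under: (ψ=⊤, φ=⊤); (ψ=I, φ=⊤); (ψ=⊥, φ=⊤); (ψ=⊥, φ=⊥).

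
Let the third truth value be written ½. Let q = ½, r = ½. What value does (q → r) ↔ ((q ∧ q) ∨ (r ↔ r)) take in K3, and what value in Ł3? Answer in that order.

½; 1

In K3: q → r = ½ → ½ = ½
q ∧ q = ½ ∧ ½ = ½
r ↔ r = ½ ↔ ½ = ½
(q ∧ q) ∨ (r ↔ r) = ½ ∨ ½ = ½
(q → r) ↔ ((q ∧ q) ∨ (r ↔ r)) = ½ ↔ ½ = ½
In Ł3: q → r = ½ → ½ = 1  [min(1, 1−½+½)]
q ∧ q = ½ ∧ ½ = ½
r ↔ r = ½ ↔ ½ = 1
(q ∧ q) ∨ (r ↔ r) = ½ ∨ 1 = 1
(q → r) ↔ ((q ∧ q) ∨ (r ↔ r)) = 1 ↔ 1 = 1
They differ because K3 and Ł3 treat ½ differently under implication.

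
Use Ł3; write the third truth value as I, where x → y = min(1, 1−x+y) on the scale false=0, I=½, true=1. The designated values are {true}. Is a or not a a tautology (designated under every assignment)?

No

Countermodel: a=I gives I, which is not designated.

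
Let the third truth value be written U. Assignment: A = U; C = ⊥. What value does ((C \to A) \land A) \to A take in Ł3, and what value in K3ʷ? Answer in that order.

⊤; U

In Ł3: C \to A = ⊥ \to U = ⊤
(C \to A) \land A = ⊤ \land U = U
((C \to A) \land A) \to A = U \to U = ⊤
In K3ʷ: C \to A = ⊥ \to U = U
(C \to A) \land A = U \land U = U
((C \to A) \land A) \to A = U \to U = U
They differ because Ł3 and K3ʷ treat U differently under the binary connectives.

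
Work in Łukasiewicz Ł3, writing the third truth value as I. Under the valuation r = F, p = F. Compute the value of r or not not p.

not p = not F = T
not not p = not T = F
r or not not p = F or F = F

F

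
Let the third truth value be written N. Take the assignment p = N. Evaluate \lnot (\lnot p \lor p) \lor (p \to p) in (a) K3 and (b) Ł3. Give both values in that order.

In K3: \lnot p = \lnot N = N
\lnot p \lor p = N \lor N = N
\lnot (\lnot p \lor p) = \lnot N = N
p \to p = N \to N = N
\lnot (\lnot p \lor p) \lor (p \to p) = N \lor N = N
In Ł3: \lnot p = \lnot N = N
\lnot p \lor p = N \lor N = N
\lnot (\lnot p \lor p) = \lnot N = N
p \to p = N \to N = ⊤  [min(1, 1−½+½)]
\lnot (\lnot p \lor p) \lor (p \to p) = N \lor ⊤ = ⊤
They differ because K3 and Ł3 treat N differently under implication.

N; ⊤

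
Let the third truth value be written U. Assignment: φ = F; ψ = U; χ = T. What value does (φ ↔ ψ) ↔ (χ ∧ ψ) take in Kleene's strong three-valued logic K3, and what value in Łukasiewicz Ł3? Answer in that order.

U; T

In Kleene's strong three-valued logic K3: φ ↔ ψ = F ↔ U = U
χ ∧ ψ = T ∧ U = U
(φ ↔ ψ) ↔ (χ ∧ ψ) = U ↔ U = U
In Łukasiewicz Ł3: φ ↔ ψ = F ↔ U = U  [1 − |0−½|]
χ ∧ ψ = T ∧ U = U
(φ ↔ ψ) ↔ (χ ∧ ψ) = U ↔ U = T
They differ because Kleene's strong three-valued logic K3 and Łukasiewicz Ł3 treat U differently under implication.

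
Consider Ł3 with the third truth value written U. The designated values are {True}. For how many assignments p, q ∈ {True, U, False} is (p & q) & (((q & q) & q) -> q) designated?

Designated under: (p=True, q=True).

1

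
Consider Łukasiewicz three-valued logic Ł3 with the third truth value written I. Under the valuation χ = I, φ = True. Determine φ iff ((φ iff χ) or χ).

φ iff χ = True iff I = I
(φ iff χ) or χ = I or I = I
φ iff ((φ iff χ) or χ) = True iff I = I

I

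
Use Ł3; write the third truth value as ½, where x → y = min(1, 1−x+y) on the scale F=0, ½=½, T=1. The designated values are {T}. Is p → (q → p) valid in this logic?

Yes

Every assignment of p, q over {T, ½, F} gives a value in {T}.
In particular, with p=½, q=½: p → (q → p) = T.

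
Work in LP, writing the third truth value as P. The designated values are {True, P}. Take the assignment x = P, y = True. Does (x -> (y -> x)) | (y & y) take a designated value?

y -> x = True -> P = P  [~True | P]
x -> (y -> x) = P -> P = P
y & y = True & True = True
(x -> (y -> x)) | (y & y) = P | True = True
True ∈ {True, P}.

Yes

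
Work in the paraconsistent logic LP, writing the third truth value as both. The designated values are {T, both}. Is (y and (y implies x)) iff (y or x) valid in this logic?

No

Countermodel: y=T, x=F gives F, which is not designated.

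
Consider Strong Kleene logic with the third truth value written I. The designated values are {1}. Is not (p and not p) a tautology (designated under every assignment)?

Countermodel: p=I gives I, which is not designated.

No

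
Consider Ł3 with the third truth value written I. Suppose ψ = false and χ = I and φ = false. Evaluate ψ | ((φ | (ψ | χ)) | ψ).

I

ψ | χ = false | I = I
φ | (ψ | χ) = false | I = I
(φ | (ψ | χ)) | ψ = I | false = I
ψ | ((φ | (ψ | χ)) | ψ) = false | I = I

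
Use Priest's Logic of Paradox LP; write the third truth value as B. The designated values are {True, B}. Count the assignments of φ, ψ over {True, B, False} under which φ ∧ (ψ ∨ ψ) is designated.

Designated under: (φ=True, ψ=True); (φ=True, ψ=B); (φ=B, ψ=True); (φ=B, ψ=B).

4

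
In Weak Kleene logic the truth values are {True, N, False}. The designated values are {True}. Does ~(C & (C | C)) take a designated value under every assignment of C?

No

Countermodel: C=True gives False, which is not designated.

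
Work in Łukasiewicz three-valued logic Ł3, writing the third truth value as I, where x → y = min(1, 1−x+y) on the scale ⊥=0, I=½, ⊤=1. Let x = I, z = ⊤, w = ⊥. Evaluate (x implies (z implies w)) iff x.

⊤

z implies w = ⊤ implies ⊥ = ⊥
x implies (z implies w) = I implies ⊥ = I  [min(1, 1−½+0)]
(x implies (z implies w)) iff x = I iff I = ⊤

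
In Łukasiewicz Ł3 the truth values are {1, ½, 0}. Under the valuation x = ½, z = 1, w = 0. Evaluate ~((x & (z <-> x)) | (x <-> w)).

½

z <-> x = 1 <-> ½ = ½  [1 − |1−½|]
x & (z <-> x) = ½ & ½ = ½
x <-> w = ½ <-> 0 = ½
(x & (z <-> x)) | (x <-> w) = ½ | ½ = ½
~((x & (z <-> x)) | (x <-> w)) = ~½ = ½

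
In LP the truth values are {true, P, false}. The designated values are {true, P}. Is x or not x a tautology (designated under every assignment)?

Yes

Every assignment of x over {true, P, false} gives a value in {true, P}.
In particular, with x=P: x or not x = P.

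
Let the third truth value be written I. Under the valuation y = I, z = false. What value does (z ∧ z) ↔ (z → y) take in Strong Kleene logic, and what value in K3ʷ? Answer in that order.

false; I

In Strong Kleene logic: z ∧ z = false ∧ false = false
z → y = false → I = true
(z ∧ z) ↔ (z → y) = false ↔ true = false
In K3ʷ: z ∧ z = false ∧ false = false
z → y = false → I = I  [any arg is the third value ⇒ result is the third value]
(z ∧ z) ↔ (z → y) = false ↔ I = I
They differ because Strong Kleene logic and K3ʷ treat I differently under the binary connectives.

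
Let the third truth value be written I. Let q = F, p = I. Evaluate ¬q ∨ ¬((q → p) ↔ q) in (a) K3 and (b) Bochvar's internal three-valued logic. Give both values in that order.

T; I

In K3: ¬q = ¬F = T
q → p = F → I = T  [¬F ∨ I]
(q → p) ↔ q = T ↔ F = F
¬((q → p) ↔ q) = ¬F = T
¬q ∨ ¬((q → p) ↔ q) = T ∨ T = T
In Bochvar's internal three-valued logic: ¬q = ¬F = T
q → p = F → I = I  [any arg is the third value ⇒ result is the third value]
(q → p) ↔ q = I ↔ F = I
¬((q → p) ↔ q) = ¬I = I
¬q ∨ ¬((q → p) ↔ q) = T ∨ I = I
They differ because K3 and Bochvar's internal three-valued logic treat I differently under the binary connectives.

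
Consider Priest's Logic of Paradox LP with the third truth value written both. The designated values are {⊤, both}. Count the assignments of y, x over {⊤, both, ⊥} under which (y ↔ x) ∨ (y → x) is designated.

Of the 9 assignments, 8 give a value in {⊤, both}.

8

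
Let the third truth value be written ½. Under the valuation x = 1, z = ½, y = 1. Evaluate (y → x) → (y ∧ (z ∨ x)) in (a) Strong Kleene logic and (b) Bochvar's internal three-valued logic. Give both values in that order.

1; ½

In Strong Kleene logic: y → x = 1 → 1 = 1
z ∨ x = ½ ∨ 1 = 1
y ∧ (z ∨ x) = 1 ∧ 1 = 1
(y → x) → (y ∧ (z ∨ x)) = 1 → 1 = 1
In Bochvar's internal three-valued logic: y → x = 1 → 1 = 1
z ∨ x = ½ ∨ 1 = ½
y ∧ (z ∨ x) = 1 ∧ ½ = ½
(y → x) → (y ∧ (z ∨ x)) = 1 → ½ = ½
They differ because Strong Kleene logic and Bochvar's internal three-valued logic treat ½ differently under the binary connectives.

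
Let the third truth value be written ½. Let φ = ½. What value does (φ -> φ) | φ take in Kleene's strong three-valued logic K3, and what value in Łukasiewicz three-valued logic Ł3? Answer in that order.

In Kleene's strong three-valued logic K3: φ -> φ = ½ -> ½ = ½  [~½ | ½]
(φ -> φ) | φ = ½ | ½ = ½
In Łukasiewicz three-valued logic Ł3: φ -> φ = ½ -> ½ = True  [min(1, 1−½+½)]
(φ -> φ) | φ = True | ½ = True
They differ because Kleene's strong three-valued logic K3 and Łukasiewicz three-valued logic Ł3 treat ½ differently under implication.

½; True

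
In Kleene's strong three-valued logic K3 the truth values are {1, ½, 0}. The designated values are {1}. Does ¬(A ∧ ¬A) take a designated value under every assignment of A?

No

Countermodel: A=½ gives ½, which is not designated.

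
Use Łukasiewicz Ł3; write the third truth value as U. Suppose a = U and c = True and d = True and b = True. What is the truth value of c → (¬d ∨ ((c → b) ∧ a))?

U

¬d = ¬True = False
c → b = True → True = True
(c → b) ∧ a = True ∧ U = U
¬d ∨ ((c → b) ∧ a) = False ∨ U = U
c → (¬d ∨ ((c → b) ∧ a)) = True → U = U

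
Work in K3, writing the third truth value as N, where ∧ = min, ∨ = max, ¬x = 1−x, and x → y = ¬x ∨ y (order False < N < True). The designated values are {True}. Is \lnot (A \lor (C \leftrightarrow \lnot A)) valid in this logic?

No

Countermodel: A=True, C=True gives False, which is not designated.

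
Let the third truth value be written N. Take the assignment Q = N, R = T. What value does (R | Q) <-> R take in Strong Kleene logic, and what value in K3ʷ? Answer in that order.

T; N

In Strong Kleene logic: R | Q = T | N = T
(R | Q) <-> R = T <-> T = T
In K3ʷ: R | Q = T | N = N
(R | Q) <-> R = N <-> T = N
They differ because Strong Kleene logic and K3ʷ treat N differently under the binary connectives.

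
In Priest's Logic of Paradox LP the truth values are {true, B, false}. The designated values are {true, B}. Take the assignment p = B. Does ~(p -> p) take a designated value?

p -> p = B -> B = B
~(p -> p) = ~B = B
B ∈ {true, B}.

Yes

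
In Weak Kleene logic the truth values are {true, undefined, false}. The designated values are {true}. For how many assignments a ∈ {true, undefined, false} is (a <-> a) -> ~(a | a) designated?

1

a=true: false ·
a=undefined: undefined ·
a=false: true ✓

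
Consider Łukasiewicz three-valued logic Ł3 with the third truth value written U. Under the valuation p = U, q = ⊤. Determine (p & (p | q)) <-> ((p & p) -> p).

p | q = U | ⊤ = ⊤
p & (p | q) = U & ⊤ = U
p & p = U & U = U
(p & p) -> p = U -> U = ⊤  [min(1, 1−½+½)]
(p & (p | q)) <-> ((p & p) -> p) = U <-> ⊤ = U

U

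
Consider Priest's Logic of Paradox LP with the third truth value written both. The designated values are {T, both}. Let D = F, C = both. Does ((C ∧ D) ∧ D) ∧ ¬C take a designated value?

C ∧ D = both ∧ F = F
(C ∧ D) ∧ D = F ∧ F = F
¬C = ¬both = both
((C ∧ D) ∧ D) ∧ ¬C = F ∧ both = F
F ∉ {T, both}.

No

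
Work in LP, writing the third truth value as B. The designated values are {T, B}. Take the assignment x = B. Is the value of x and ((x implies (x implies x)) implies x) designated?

Yes

x implies x = B implies B = B
x implies (x implies x) = B implies B = B
(x implies (x implies x)) implies x = B implies B = B
x and ((x implies (x implies x)) implies x) = B and B = B
B ∈ {T, B}.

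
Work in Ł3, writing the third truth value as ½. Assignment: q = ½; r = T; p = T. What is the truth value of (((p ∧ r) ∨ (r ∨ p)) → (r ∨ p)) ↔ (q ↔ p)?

p ∧ r = T ∧ T = T
r ∨ p = T ∨ T = T
(p ∧ r) ∨ (r ∨ p) = T ∨ T = T
r ∨ p = T ∨ T = T
((p ∧ r) ∨ (r ∨ p)) → (r ∨ p) = T → T = T
q ↔ p = ½ ↔ T = ½  [1 − |½−1|]
(((p ∧ r) ∨ (r ∨ p)) → (r ∨ p)) ↔ (q ↔ p) = T ↔ ½ = ½

½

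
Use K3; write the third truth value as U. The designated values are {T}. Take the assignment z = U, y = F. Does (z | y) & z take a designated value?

No

z | y = U | F = U
(z | y) & z = U & U = U
U ∉ {T}.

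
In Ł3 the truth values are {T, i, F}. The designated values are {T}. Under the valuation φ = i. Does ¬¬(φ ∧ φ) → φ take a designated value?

Yes

φ ∧ φ = i ∧ i = i
¬(φ ∧ φ) = ¬i = i
¬¬(φ ∧ φ) = ¬i = i
¬¬(φ ∧ φ) → φ = i → i = T
T ∈ {T}.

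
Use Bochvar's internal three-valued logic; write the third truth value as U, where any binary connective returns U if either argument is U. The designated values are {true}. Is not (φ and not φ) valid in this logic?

Countermodel: φ=U gives U, which is not designated.

No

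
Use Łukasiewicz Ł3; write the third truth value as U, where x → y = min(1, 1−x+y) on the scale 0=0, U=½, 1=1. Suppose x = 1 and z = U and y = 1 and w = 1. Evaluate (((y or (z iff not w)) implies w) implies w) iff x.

1

not w = not 1 = 0
z iff not w = U iff 0 = U  [1 − |½−0|]
y or (z iff not w) = 1 or U = 1
(y or (z iff not w)) implies w = 1 implies 1 = 1
((y or (z iff not w)) implies w) implies w = 1 implies 1 = 1
(((y or (z iff not w)) implies w) implies w) iff x = 1 iff 1 = 1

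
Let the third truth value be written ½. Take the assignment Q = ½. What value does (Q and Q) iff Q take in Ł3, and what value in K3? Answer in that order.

In Ł3: Q and Q = ½ and ½ = ½
(Q and Q) iff Q = ½ iff ½ = ⊤
In K3: Q and Q = ½ and ½ = ½
(Q and Q) iff Q = ½ iff ½ = ½
They differ because Ł3 and K3 treat ½ differently under implication.

⊤; ½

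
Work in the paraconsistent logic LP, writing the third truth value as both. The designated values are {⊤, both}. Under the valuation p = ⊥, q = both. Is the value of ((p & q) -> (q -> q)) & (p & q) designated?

p & q = ⊥ & both = ⊥
q -> q = both -> both = both
(p & q) -> (q -> q) = ⊥ -> both = ⊤
p & q = ⊥ & both = ⊥
((p & q) -> (q -> q)) & (p & q) = ⊤ & ⊥ = ⊥
⊥ ∉ {⊤, both}.

No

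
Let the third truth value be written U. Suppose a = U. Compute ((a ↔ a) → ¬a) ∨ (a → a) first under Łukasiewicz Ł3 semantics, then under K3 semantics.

T; U

In Łukasiewicz Ł3: a ↔ a = U ↔ U = T  [1 − |½−½|]
¬a = ¬U = U
(a ↔ a) → ¬a = T → U = U
a → a = U → U = T
((a ↔ a) → ¬a) ∨ (a → a) = U ∨ T = T
In K3: a ↔ a = U ↔ U = U
¬a = ¬U = U
(a ↔ a) → ¬a = U → U = U  [¬U ∨ U]
a → a = U → U = U
((a ↔ a) → ¬a) ∨ (a → a) = U ∨ U = U
They differ because Łukasiewicz Ł3 and K3 treat U differently under implication.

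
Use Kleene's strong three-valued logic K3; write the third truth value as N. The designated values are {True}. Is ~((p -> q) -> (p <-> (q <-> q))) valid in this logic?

No

Countermodel: p=True, q=True gives False, which is not designated.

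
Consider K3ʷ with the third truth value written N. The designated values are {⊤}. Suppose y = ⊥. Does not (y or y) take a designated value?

y or y = ⊥ or ⊥ = ⊥
not (y or y) = not ⊥ = ⊤
⊤ ∈ {⊤}.

Yes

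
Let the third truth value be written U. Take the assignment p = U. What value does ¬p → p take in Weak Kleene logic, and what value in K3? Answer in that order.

In Weak Kleene logic: ¬p = ¬U = U
¬p → p = U → U = U  [any arg is the third value ⇒ result is the third value]
In K3: ¬p = ¬U = U
¬p → p = U → U = U  [¬U ∨ U]

U; U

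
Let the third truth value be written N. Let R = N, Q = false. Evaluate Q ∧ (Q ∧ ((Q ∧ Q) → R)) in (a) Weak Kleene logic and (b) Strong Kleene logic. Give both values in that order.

N; false

In Weak Kleene logic: Q ∧ Q = false ∧ false = false
(Q ∧ Q) → R = false → N = N  [any arg is the third value ⇒ result is the third value]
Q ∧ ((Q ∧ Q) → R) = false ∧ N = N
Q ∧ (Q ∧ ((Q ∧ Q) → R)) = false ∧ N = N
In Strong Kleene logic: Q ∧ Q = false ∧ false = false
(Q ∧ Q) → R = false → N = true
Q ∧ ((Q ∧ Q) → R) = false ∧ true = false
Q ∧ (Q ∧ ((Q ∧ Q) → R)) = false ∧ false = false
They differ because Weak Kleene logic and Strong Kleene logic treat N differently under the binary connectives.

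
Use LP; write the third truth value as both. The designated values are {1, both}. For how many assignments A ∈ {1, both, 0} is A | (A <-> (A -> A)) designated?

A=1: 1 ✓
A=both: both ✓
A=0: 0 ·

2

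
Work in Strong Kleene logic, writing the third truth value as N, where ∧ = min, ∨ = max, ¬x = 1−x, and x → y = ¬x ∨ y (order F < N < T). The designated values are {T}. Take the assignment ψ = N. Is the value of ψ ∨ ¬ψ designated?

¬ψ = ¬N = N
ψ ∨ ¬ψ = N ∨ N = N
N ∉ {T}.

No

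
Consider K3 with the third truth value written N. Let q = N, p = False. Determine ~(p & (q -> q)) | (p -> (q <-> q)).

q -> q = N -> N = N  [~N | N]
p & (q -> q) = False & N = False
~(p & (q -> q)) = ~False = True
q <-> q = N <-> N = N
p -> (q <-> q) = False -> N = True
~(p & (q -> q)) | (p -> (q <-> q)) = True | True = True

True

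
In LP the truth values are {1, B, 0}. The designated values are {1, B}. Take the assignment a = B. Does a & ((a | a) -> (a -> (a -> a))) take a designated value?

a | a = B | B = B
a -> a = B -> B = B  [~B | B]
a -> (a -> a) = B -> B = B
(a | a) -> (a -> (a -> a)) = B -> B = B
a & ((a | a) -> (a -> (a -> a))) = B & B = B
B ∈ {1, B}.

Yes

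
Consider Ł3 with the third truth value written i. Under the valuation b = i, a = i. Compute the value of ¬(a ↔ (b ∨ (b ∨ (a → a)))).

i

a → a = i → i = T  [min(1, 1−½+½)]
b ∨ (a → a) = i ∨ T = T
b ∨ (b ∨ (a → a)) = i ∨ T = T
a ↔ (b ∨ (b ∨ (a → a))) = i ↔ T = i
¬(a ↔ (b ∨ (b ∨ (a → a)))) = ¬i = i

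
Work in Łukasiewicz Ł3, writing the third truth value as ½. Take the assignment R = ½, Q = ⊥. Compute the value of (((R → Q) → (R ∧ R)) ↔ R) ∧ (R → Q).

R → Q = ½ → ⊥ = ½  [min(1, 1−½+0)]
R ∧ R = ½ ∧ ½ = ½
(R → Q) → (R ∧ R) = ½ → ½ = ⊤
((R → Q) → (R ∧ R)) ↔ R = ⊤ ↔ ½ = ½
R → Q = ½ → ⊥ = ½
(((R → Q) → (R ∧ R)) ↔ R) ∧ (R → Q) = ½ ∧ ½ = ½

½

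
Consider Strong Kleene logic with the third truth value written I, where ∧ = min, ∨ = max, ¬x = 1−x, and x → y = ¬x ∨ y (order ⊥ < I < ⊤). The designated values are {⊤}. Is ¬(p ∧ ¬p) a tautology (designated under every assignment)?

Countermodel: p=I gives I, which is not designated.

No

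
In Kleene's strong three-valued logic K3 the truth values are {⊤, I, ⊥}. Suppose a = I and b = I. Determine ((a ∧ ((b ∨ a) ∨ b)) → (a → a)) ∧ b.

I

b ∨ a = I ∨ I = I
(b ∨ a) ∨ b = I ∨ I = I
a ∧ ((b ∨ a) ∨ b) = I ∧ I = I
a → a = I → I = I  [¬I ∨ I]
(a ∧ ((b ∨ a) ∨ b)) → (a → a) = I → I = I
((a ∧ ((b ∨ a) ∨ b)) → (a → a)) ∧ b = I ∧ I = I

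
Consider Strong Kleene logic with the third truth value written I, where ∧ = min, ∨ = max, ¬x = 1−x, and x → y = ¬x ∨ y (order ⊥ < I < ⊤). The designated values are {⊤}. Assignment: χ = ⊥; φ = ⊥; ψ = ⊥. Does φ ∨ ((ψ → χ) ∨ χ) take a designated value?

ψ → χ = ⊥ → ⊥ = ⊤
(ψ → χ) ∨ χ = ⊤ ∨ ⊥ = ⊤
φ ∨ ((ψ → χ) ∨ χ) = ⊥ ∨ ⊤ = ⊤
⊤ ∈ {⊤}.

Yes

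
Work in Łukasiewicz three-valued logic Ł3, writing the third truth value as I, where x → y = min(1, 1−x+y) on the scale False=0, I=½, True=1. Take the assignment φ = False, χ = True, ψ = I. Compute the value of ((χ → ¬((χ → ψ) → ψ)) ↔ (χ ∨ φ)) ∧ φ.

χ → ψ = True → I = I  [min(1, 1−1+½)]
(χ → ψ) → ψ = I → I = True
¬((χ → ψ) → ψ) = ¬True = False
χ → ¬((χ → ψ) → ψ) = True → False = False
χ ∨ φ = True ∨ False = True
(χ → ¬((χ → ψ) → ψ)) ↔ (χ ∨ φ) = False ↔ True = False
((χ → ¬((χ → ψ) → ψ)) ↔ (χ ∨ φ)) ∧ φ = False ∧ False = False

False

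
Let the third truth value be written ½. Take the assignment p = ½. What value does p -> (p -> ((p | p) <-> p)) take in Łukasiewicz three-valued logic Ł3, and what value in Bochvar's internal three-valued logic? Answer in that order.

⊤; ½

In Łukasiewicz three-valued logic Ł3: p | p = ½ | ½ = ½
(p | p) <-> p = ½ <-> ½ = ⊤
p -> ((p | p) <-> p) = ½ -> ⊤ = ⊤
p -> (p -> ((p | p) <-> p)) = ½ -> ⊤ = ⊤
In Bochvar's internal three-valued logic: p | p = ½ | ½ = ½
(p | p) <-> p = ½ <-> ½ = ½
p -> ((p | p) <-> p) = ½ -> ½ = ½
p -> (p -> ((p | p) <-> p)) = ½ -> ½ = ½
They differ because Łukasiewicz three-valued logic Ł3 and Bochvar's internal three-valued logic treat ½ differently under the binary connectives.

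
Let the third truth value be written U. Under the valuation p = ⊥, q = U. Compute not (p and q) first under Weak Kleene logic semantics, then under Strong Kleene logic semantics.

In Weak Kleene logic: p and q = ⊥ and U = U
not (p and q) = not U = U
In Strong Kleene logic: p and q = ⊥ and U = ⊥
not (p and q) = not ⊥ = ⊤
They differ because Weak Kleene logic and Strong Kleene logic treat U differently under the binary connectives.

U; ⊤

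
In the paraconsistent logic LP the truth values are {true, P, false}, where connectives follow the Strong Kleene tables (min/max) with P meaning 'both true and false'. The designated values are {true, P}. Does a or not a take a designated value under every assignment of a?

Yes

Every assignment of a over {true, P, false} gives a value in {true, P}.
In particular, with a=P: a or not a = P.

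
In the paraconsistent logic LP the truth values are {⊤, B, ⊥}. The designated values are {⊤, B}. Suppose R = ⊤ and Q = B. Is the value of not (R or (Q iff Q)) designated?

Q iff Q = B iff B = B
R or (Q iff Q) = ⊤ or B = ⊤
not (R or (Q iff Q)) = not ⊤ = ⊥
⊥ ∉ {⊤, B}.

No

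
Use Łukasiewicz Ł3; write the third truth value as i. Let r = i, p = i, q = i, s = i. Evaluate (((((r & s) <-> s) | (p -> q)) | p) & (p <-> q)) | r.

T

r & s = i & i = i
(r & s) <-> s = i <-> i = T  [1 − |½−½|]
p -> q = i -> i = T
((r & s) <-> s) | (p -> q) = T | T = T
(((r & s) <-> s) | (p -> q)) | p = T | i = T
p <-> q = i <-> i = T
((((r & s) <-> s) | (p -> q)) | p) & (p <-> q) = T & T = T
(((((r & s) <-> s) | (p -> q)) | p) & (p <-> q)) | r = T | i = T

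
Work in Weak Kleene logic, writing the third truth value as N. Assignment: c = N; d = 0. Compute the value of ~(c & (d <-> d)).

d <-> d = 0 <-> 0 = 1
c & (d <-> d) = N & 1 = N
~(c & (d <-> d)) = ~N = N

N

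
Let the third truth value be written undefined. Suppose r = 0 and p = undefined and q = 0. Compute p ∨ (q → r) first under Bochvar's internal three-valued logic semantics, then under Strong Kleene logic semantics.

undefined; 1

In Bochvar's internal three-valued logic: q → r = 0 → 0 = 1
p ∨ (q → r) = undefined ∨ 1 = undefined
In Strong Kleene logic: q → r = 0 → 0 = 1
p ∨ (q → r) = undefined ∨ 1 = 1
They differ because Bochvar's internal three-valued logic and Strong Kleene logic treat undefined differently under the binary connectives.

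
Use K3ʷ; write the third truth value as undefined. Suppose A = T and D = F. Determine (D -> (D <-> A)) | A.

T

D <-> A = F <-> T = F
D -> (D <-> A) = F -> F = T
(D -> (D <-> A)) | A = T | T = T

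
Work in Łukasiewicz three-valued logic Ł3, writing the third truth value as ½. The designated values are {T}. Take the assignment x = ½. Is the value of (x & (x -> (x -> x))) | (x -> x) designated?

x -> x = ½ -> ½ = T  [min(1, 1−½+½)]
x -> (x -> x) = ½ -> T = T
x & (x -> (x -> x)) = ½ & T = ½
x -> x = ½ -> ½ = T
(x & (x -> (x -> x))) | (x -> x) = ½ | T = T
T ∈ {T}.

Yes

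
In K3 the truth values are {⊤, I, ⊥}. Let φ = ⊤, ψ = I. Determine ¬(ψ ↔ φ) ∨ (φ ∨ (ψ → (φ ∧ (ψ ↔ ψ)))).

ψ ↔ φ = I ↔ ⊤ = I
¬(ψ ↔ φ) = ¬I = I
ψ ↔ ψ = I ↔ I = I
φ ∧ (ψ ↔ ψ) = ⊤ ∧ I = I
ψ → (φ ∧ (ψ ↔ ψ)) = I → I = I  [¬I ∨ I]
φ ∨ (ψ → (φ ∧ (ψ ↔ ψ))) = ⊤ ∨ I = ⊤
¬(ψ ↔ φ) ∨ (φ ∨ (ψ → (φ ∧ (ψ ↔ ψ)))) = I ∨ ⊤ = ⊤

⊤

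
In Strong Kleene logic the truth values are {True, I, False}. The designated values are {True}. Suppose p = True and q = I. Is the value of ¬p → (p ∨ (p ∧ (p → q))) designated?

Yes

¬p = ¬True = False
p → q = True → I = I
p ∧ (p → q) = True ∧ I = I
p ∨ (p ∧ (p → q)) = True ∨ I = True
¬p → (p ∨ (p ∧ (p → q))) = False → True = True
True ∈ {True}.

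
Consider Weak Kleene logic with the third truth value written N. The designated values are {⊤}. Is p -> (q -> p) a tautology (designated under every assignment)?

Countermodel: p=⊤, q=N gives N, which is not designated.

No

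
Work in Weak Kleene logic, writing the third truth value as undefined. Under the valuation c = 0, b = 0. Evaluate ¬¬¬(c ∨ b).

c ∨ b = 0 ∨ 0 = 0
¬(c ∨ b) = ¬0 = 1
¬¬(c ∨ b) = ¬1 = 0
¬¬¬(c ∨ b) = ¬0 = 1

1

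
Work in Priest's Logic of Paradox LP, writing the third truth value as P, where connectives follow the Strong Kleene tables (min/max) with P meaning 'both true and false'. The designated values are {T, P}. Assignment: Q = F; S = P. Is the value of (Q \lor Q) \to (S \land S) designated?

Q \lor Q = F \lor F = F
S \land S = P \land P = P
(Q \lor Q) \to (S \land S) = F \to P = T  [\lnot F \lor P]
T ∈ {T, P}.

Yes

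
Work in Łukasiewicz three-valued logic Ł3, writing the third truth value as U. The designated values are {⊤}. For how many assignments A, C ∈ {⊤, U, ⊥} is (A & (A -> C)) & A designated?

Designated under: (A=⊤, C=⊤).

1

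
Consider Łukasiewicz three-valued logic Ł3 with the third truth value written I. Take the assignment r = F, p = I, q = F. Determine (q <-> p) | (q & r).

I

q <-> p = F <-> I = I  [1 − |0−½|]
q & r = F & F = F
(q <-> p) | (q & r) = I | F = I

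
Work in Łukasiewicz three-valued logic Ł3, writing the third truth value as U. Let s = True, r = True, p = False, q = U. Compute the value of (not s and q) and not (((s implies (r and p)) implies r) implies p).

False

not s = not True = False
not s and q = False and U = False
r and p = True and False = False
s implies (r and p) = True implies False = False
(s implies (r and p)) implies r = False implies True = True
((s implies (r and p)) implies r) implies p = True implies False = False
not (((s implies (r and p)) implies r) implies p) = not False = True
(not s and q) and not (((s implies (r and p)) implies r) implies p) = False and True = False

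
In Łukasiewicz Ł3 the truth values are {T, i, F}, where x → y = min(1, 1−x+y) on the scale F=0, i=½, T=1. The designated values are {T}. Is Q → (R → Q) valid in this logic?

Every assignment of Q, R over {T, i, F} gives a value in {T}.
In particular, with Q=i, R=i: Q → (R → Q) = T.

Yes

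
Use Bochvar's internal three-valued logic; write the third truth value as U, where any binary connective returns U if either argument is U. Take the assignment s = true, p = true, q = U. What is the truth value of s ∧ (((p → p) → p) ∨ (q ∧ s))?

p → p = true → true = true
(p → p) → p = true → true = true
q ∧ s = U ∧ true = U
((p → p) → p) ∨ (q ∧ s) = true ∨ U = U
s ∧ (((p → p) → p) ∨ (q ∧ s)) = true ∧ U = U

U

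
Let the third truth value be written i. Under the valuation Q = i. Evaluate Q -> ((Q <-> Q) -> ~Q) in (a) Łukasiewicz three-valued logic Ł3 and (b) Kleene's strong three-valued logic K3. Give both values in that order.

In Łukasiewicz three-valued logic Ł3: Q <-> Q = i <-> i = 1  [1 − |½−½|]
~Q = ~i = i
(Q <-> Q) -> ~Q = 1 -> i = i
Q -> ((Q <-> Q) -> ~Q) = i -> i = 1
In Kleene's strong three-valued logic K3: Q <-> Q = i <-> i = i
~Q = ~i = i
(Q <-> Q) -> ~Q = i -> i = i
Q -> ((Q <-> Q) -> ~Q) = i -> i = i
They differ because Łukasiewicz three-valued logic Ł3 and Kleene's strong three-valued logic K3 treat i differently under implication.

1; i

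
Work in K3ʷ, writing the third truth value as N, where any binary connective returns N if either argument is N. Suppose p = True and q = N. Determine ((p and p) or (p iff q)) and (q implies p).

N

p and p = True and True = True
p iff q = True iff N = N
(p and p) or (p iff q) = True or N = N
q implies p = N implies True = N  [any arg is the third value ⇒ result is the third value]
((p and p) or (p iff q)) and (q implies p) = N and N = N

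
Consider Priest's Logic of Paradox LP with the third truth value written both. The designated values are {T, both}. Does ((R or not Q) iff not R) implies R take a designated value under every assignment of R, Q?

No

Countermodel: R=F, Q=F gives F, which is not designated.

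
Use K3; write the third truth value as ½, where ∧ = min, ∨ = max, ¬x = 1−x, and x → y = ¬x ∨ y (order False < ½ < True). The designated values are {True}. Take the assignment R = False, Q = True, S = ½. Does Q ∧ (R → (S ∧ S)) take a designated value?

S ∧ S = ½ ∧ ½ = ½
R → (S ∧ S) = False → ½ = True
Q ∧ (R → (S ∧ S)) = True ∧ True = True
True ∈ {True}.

Yes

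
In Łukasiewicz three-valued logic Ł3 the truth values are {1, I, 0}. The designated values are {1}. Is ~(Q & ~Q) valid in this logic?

Countermodel: Q=I gives I, which is not designated.

No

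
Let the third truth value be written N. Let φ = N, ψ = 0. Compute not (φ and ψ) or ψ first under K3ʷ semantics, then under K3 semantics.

N; 1

In K3ʷ: φ and ψ = N and 0 = N
not (φ and ψ) = not N = N
not (φ and ψ) or ψ = N or 0 = N
In K3: φ and ψ = N and 0 = 0
not (φ and ψ) = not 0 = 1
not (φ and ψ) or ψ = 1 or 0 = 1
They differ because K3ʷ and K3 treat N differently under the binary connectives.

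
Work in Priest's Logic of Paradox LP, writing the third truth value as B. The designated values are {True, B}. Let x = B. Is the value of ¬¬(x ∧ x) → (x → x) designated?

x ∧ x = B ∧ B = B
¬(x ∧ x) = ¬B = B
¬¬(x ∧ x) = ¬B = B
x → x = B → B = B  [¬B ∨ B]
¬¬(x ∧ x) → (x → x) = B → B = B
B ∈ {True, B}.

Yes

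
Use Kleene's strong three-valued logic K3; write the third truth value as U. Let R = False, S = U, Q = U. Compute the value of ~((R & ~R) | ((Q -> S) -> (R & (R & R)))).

U

~R = ~False = True
R & ~R = False & True = False
Q -> S = U -> U = U  [~U | U]
R & R = False & False = False
R & (R & R) = False & False = False
(Q -> S) -> (R & (R & R)) = U -> False = U
(R & ~R) | ((Q -> S) -> (R & (R & R))) = False | U = U
~((R & ~R) | ((Q -> S) -> (R & (R & R)))) = ~U = U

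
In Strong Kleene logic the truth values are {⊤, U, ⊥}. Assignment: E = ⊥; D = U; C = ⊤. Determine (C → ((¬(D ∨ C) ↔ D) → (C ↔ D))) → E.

U

D ∨ C = U ∨ ⊤ = ⊤
¬(D ∨ C) = ¬⊤ = ⊥
¬(D ∨ C) ↔ D = ⊥ ↔ U = U
C ↔ D = ⊤ ↔ U = U
(¬(D ∨ C) ↔ D) → (C ↔ D) = U → U = U
C → ((¬(D ∨ C) ↔ D) → (C ↔ D)) = ⊤ → U = U
(C → ((¬(D ∨ C) ↔ D) → (C ↔ D))) → E = U → ⊥ = U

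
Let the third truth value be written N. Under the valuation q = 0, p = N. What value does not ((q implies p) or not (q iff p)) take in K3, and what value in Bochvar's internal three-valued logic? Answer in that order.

In K3: q implies p = 0 implies N = 1  [not 0 or N]
q iff p = 0 iff N = N
not (q iff p) = not N = N
(q implies p) or not (q iff p) = 1 or N = 1
not ((q implies p) or not (q iff p)) = not 1 = 0
In Bochvar's internal three-valued logic: q implies p = 0 implies N = N  [any arg is the third value ⇒ result is the third value]
q iff p = 0 iff N = N
not (q iff p) = not N = N
(q implies p) or not (q iff p) = N or N = N
not ((q implies p) or not (q iff p)) = not N = N
They differ because K3 and Bochvar's internal three-valued logic treat N differently under the binary connectives.

0; N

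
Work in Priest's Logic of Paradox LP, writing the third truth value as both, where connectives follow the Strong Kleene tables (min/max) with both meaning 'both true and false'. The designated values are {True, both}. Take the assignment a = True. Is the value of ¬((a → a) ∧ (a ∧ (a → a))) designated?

No

a → a = True → True = True
a → a = True → True = True
a ∧ (a → a) = True ∧ True = True
(a → a) ∧ (a ∧ (a → a)) = True ∧ True = True
¬((a → a) ∧ (a ∧ (a → a))) = ¬True = False
False ∉ {True, both}.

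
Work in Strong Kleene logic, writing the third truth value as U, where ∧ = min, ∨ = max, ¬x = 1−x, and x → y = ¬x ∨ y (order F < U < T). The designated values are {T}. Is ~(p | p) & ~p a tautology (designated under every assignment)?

No

Countermodel: p=T gives F, which is not designated.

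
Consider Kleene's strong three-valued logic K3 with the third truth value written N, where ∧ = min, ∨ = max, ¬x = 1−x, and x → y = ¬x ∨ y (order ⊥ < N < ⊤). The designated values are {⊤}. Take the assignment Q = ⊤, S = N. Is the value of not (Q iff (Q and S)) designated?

Q and S = ⊤ and N = N
Q iff (Q and S) = ⊤ iff N = N
not (Q iff (Q and S)) = not N = N
N ∉ {⊤}.

No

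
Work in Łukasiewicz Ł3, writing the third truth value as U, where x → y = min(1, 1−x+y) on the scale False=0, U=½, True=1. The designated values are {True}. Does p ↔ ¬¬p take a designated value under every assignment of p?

Every assignment of p over {True, U, False} gives a value in {True}.
In particular, with p=U: p ↔ ¬¬p = True.

Yes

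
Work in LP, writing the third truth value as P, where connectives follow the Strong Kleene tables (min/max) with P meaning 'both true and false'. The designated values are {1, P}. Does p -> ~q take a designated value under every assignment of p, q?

No

Countermodel: p=1, q=1 gives 0, which is not designated.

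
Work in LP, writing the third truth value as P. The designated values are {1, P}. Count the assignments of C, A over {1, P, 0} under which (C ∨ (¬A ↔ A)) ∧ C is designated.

6

Of the 9 assignments, 6 give a value in {1, P}.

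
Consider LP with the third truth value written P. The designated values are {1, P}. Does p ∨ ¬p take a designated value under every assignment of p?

Every assignment of p over {1, P, 0} gives a value in {1, P}.
In particular, with p=P: p ∨ ¬p = P.

Yes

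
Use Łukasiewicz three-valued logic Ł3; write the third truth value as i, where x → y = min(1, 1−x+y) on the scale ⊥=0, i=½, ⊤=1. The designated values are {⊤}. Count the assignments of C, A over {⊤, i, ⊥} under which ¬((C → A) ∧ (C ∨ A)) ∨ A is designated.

5

Of the 9 assignments, 5 give a value in {⊤}.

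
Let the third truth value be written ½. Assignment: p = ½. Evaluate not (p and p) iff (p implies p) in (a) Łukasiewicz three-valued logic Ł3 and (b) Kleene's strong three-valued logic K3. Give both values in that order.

½; ½

In Łukasiewicz three-valued logic Ł3: p and p = ½ and ½ = ½
not (p and p) = not ½ = ½
p implies p = ½ implies ½ = ⊤  [min(1, 1−½+½)]
not (p and p) iff (p implies p) = ½ iff ⊤ = ½
In Kleene's strong three-valued logic K3: p and p = ½ and ½ = ½
not (p and p) = not ½ = ½
p implies p = ½ implies ½ = ½  [not ½ or ½]
not (p and p) iff (p implies p) = ½ iff ½ = ½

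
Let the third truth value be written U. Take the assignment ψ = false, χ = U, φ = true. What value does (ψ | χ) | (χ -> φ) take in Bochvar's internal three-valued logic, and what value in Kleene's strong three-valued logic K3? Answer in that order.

In Bochvar's internal three-valued logic: ψ | χ = false | U = U
χ -> φ = U -> true = U  [any arg is the third value ⇒ result is the third value]
(ψ | χ) | (χ -> φ) = U | U = U
In Kleene's strong three-valued logic K3: ψ | χ = false | U = U
χ -> φ = U -> true = true  [~U | true]
(ψ | χ) | (χ -> φ) = U | true = true
They differ because Bochvar's internal three-valued logic and Kleene's strong three-valued logic K3 treat U differently under the binary connectives.

U; true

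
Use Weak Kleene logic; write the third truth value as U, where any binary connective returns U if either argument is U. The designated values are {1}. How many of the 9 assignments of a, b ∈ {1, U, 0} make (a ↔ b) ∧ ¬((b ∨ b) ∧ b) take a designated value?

1

Designated under: (a=0, b=0).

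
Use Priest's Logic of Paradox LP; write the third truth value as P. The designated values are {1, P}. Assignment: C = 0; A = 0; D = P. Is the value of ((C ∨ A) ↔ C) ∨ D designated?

C ∨ A = 0 ∨ 0 = 0
(C ∨ A) ↔ C = 0 ↔ 0 = 1
((C ∨ A) ↔ C) ∨ D = 1 ∨ P = 1
1 ∈ {1, P}.

Yes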